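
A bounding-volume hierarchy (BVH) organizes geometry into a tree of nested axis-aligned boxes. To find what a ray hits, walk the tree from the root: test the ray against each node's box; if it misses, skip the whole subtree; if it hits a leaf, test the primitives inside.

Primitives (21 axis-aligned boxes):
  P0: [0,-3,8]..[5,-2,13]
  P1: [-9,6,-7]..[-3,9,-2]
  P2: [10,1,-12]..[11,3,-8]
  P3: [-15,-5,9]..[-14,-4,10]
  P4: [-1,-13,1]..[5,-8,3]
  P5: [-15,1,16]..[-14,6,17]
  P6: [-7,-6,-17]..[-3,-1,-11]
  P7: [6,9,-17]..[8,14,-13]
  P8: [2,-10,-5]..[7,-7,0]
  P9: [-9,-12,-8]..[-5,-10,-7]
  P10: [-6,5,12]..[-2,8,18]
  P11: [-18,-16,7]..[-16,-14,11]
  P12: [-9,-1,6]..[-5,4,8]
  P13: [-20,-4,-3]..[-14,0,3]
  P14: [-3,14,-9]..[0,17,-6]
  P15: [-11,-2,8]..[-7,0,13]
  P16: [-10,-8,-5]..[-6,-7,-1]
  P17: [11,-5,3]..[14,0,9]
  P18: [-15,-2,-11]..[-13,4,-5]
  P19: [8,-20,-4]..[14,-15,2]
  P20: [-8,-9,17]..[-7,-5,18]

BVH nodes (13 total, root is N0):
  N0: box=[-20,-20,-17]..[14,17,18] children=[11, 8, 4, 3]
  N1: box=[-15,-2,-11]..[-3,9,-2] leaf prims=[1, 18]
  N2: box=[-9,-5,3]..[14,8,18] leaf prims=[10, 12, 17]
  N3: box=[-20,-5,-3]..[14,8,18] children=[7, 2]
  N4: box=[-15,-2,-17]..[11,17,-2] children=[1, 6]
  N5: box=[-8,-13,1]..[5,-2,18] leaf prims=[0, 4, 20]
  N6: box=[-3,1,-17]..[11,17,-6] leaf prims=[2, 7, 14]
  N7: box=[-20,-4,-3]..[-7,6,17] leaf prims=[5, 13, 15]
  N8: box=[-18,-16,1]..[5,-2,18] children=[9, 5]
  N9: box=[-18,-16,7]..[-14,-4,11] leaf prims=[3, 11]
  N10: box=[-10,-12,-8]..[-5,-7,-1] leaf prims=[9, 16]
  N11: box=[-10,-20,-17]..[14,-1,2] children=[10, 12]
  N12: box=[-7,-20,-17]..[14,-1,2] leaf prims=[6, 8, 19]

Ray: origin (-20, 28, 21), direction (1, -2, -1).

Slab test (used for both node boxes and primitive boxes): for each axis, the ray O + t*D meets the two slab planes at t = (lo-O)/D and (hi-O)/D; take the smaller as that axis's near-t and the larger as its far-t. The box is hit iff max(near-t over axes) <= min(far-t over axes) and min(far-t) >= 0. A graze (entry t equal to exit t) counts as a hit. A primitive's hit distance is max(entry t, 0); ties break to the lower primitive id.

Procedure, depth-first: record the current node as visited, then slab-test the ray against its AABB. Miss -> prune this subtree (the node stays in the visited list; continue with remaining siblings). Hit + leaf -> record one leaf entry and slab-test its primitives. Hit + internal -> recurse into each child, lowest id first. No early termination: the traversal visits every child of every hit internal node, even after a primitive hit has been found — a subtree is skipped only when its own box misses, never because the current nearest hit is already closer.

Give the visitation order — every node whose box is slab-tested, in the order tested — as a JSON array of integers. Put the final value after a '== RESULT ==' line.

Traverse from the root:
N0 x:[0,34] y:[11/2,24] z:[3,38] -> hit [11/2,24], descend [3, 4, 8, 11]
  N3 x:[0,34] y:[10,33/2] z:[3,24] -> hit [10,33/2], descend [2, 7]
    N2 x:[11,34] y:[10,33/2] z:[3,18] -> hit [11,33/2] leaf, test {P10(miss), P12@t=13, P17(miss)}
    N7 x:[0,13] y:[11,16] z:[4,24] -> hit [11,13] leaf, test {P5(miss), P13(miss), P15(miss)}
  N4 x:[5,31] y:[11/2,15] z:[23,38] -> miss, prune
  N8 x:[2,25] y:[15,22] z:[3,20] -> hit [15,20], descend [5, 9]
    N5 x:[12,25] y:[15,41/2] z:[3,20] -> hit [15,20] leaf, test {P0(miss), P4@t=19, P20(miss)}
    N9 x:[2,6] y:[16,22] z:[10,14] -> miss, prune
  N11 x:[10,34] y:[29/2,24] z:[19,38] -> hit [19,24], descend [10, 12]
    N10 x:[10,15] y:[35/2,20] z:[22,29] -> miss, prune
    N12 x:[13,34] y:[29/2,24] z:[19,38] -> hit [19,24] leaf, test {P6(miss), P8(miss), P19(miss)}

Summary -> nodes [0, 3, 2, 7, 4, 8, 5, 9, 11, 10, 12]; box-tests=11; leaf-entries=4; first=P12

== RESULT ==
[0, 3, 2, 7, 4, 8, 5, 9, 11, 10, 12]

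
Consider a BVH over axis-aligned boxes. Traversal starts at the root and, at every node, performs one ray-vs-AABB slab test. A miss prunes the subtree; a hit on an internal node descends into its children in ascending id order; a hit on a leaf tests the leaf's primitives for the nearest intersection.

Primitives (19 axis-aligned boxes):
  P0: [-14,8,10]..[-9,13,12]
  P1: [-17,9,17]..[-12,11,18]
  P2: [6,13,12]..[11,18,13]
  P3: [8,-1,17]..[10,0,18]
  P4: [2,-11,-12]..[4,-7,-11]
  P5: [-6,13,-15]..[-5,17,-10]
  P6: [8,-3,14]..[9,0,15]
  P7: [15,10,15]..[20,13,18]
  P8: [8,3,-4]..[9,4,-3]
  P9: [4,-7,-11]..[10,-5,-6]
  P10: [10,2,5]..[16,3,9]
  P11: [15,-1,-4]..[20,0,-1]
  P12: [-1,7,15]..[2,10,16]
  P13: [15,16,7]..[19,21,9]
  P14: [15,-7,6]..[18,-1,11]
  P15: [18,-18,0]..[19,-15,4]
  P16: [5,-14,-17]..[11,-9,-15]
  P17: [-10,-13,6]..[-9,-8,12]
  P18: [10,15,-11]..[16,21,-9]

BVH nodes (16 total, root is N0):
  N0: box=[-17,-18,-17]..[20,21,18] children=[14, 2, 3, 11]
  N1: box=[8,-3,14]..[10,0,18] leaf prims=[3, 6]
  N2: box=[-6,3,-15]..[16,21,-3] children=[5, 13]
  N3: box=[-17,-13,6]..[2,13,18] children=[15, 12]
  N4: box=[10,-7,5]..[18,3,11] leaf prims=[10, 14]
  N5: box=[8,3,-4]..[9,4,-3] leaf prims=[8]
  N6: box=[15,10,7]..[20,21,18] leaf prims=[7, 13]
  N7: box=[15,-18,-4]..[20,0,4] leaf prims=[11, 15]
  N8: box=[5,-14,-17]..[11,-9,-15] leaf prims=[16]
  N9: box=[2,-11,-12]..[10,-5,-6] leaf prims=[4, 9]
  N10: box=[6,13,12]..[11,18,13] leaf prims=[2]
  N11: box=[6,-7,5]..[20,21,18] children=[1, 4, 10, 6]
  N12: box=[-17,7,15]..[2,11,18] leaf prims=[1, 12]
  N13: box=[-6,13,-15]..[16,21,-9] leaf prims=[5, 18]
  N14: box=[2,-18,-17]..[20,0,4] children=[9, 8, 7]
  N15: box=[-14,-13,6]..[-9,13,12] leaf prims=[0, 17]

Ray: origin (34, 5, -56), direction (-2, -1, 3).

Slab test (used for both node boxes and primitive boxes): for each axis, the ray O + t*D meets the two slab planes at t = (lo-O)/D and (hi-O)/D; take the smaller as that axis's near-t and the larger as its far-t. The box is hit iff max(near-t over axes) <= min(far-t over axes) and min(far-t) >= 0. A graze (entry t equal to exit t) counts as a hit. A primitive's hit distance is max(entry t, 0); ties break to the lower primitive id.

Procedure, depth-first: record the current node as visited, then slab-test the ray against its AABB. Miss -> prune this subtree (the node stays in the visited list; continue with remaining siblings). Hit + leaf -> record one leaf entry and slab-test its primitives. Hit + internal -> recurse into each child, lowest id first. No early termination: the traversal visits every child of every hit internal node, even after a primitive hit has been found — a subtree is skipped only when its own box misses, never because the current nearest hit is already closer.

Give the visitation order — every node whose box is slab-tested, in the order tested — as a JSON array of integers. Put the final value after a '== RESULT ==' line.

Walk:
N0 x:[7,51/2] y:[-16,23] z:[13,74/3] -> hit [13,23], descend [2, 3, 11, 14]
  N2 x:[9,20] y:[-16,2] z:[41/3,53/3] -> miss, prune
  N3 x:[16,51/2] y:[-8,18] z:[62/3,74/3] -> miss, prune
  N11 x:[7,14] y:[-16,12] z:[61/3,74/3] -> miss, prune
  N14 x:[7,16] y:[5,23] z:[13,20] -> hit [13,16], descend [7, 8, 9]
    N7 x:[7,19/2] y:[5,23] z:[52/3,20] -> miss, prune
    N8 x:[23/2,29/2] y:[14,19] z:[13,41/3] -> miss, prune
    N9 x:[12,16] y:[10,16] z:[44/3,50/3] -> hit [44/3,16] leaf, test {P4@t=15, P9(miss)}

order=[0, 2, 3, 11, 14, 7, 8, 9]  |boxes|=8  |leaves|=1  hit=P4

== RESULT ==
[0, 2, 3, 11, 14, 7, 8, 9]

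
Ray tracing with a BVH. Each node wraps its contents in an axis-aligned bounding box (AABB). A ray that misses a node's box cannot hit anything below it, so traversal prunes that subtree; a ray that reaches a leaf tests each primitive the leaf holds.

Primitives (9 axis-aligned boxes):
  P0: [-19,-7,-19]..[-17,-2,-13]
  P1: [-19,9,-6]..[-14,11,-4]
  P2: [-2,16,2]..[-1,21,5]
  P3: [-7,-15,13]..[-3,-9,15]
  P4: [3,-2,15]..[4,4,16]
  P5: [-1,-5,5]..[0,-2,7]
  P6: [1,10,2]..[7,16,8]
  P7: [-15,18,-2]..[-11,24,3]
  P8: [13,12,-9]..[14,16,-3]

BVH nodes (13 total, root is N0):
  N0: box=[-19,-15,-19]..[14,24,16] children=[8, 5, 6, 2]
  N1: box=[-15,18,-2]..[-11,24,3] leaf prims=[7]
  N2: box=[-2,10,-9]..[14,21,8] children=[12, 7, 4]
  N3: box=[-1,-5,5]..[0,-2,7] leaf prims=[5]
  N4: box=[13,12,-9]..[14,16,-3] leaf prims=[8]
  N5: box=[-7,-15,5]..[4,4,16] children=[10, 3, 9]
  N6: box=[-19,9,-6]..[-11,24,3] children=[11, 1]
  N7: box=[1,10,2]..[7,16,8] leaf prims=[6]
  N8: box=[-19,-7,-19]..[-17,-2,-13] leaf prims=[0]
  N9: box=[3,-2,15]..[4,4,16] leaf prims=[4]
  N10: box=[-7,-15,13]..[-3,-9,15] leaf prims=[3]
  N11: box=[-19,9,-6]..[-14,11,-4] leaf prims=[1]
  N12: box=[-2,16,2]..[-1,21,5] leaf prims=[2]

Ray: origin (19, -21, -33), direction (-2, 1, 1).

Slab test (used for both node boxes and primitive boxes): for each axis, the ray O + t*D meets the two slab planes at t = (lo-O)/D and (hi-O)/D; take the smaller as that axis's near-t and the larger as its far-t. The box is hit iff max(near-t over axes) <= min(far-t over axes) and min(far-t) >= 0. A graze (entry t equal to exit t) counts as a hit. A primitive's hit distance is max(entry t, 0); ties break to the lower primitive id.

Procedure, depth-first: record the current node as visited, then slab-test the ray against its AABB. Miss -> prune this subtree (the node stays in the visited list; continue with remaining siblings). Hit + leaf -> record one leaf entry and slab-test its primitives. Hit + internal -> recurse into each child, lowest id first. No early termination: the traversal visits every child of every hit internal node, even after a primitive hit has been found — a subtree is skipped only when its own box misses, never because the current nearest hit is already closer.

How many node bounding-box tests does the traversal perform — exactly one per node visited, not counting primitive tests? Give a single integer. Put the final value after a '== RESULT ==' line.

Walk:
N0 x:[5/2,19] y:[6,45] z:[14,49] -> hit [14,19], descend [2, 5, 6, 8]
  N2 x:[5/2,21/2] y:[31,42] z:[24,41] -> miss, prune
  N5 x:[15/2,13] y:[6,25] z:[38,49] -> miss, prune
  N6 x:[15,19] y:[30,45] z:[27,36] -> miss, prune
  N8 x:[18,19] y:[14,19] z:[14,20] -> hit [18,19] leaf, test {P0@t=18}

Visited [0, 2, 5, 6, 8]. Tests: 5 box, 1 leaf. Nearest: P0.

== RESULT ==
5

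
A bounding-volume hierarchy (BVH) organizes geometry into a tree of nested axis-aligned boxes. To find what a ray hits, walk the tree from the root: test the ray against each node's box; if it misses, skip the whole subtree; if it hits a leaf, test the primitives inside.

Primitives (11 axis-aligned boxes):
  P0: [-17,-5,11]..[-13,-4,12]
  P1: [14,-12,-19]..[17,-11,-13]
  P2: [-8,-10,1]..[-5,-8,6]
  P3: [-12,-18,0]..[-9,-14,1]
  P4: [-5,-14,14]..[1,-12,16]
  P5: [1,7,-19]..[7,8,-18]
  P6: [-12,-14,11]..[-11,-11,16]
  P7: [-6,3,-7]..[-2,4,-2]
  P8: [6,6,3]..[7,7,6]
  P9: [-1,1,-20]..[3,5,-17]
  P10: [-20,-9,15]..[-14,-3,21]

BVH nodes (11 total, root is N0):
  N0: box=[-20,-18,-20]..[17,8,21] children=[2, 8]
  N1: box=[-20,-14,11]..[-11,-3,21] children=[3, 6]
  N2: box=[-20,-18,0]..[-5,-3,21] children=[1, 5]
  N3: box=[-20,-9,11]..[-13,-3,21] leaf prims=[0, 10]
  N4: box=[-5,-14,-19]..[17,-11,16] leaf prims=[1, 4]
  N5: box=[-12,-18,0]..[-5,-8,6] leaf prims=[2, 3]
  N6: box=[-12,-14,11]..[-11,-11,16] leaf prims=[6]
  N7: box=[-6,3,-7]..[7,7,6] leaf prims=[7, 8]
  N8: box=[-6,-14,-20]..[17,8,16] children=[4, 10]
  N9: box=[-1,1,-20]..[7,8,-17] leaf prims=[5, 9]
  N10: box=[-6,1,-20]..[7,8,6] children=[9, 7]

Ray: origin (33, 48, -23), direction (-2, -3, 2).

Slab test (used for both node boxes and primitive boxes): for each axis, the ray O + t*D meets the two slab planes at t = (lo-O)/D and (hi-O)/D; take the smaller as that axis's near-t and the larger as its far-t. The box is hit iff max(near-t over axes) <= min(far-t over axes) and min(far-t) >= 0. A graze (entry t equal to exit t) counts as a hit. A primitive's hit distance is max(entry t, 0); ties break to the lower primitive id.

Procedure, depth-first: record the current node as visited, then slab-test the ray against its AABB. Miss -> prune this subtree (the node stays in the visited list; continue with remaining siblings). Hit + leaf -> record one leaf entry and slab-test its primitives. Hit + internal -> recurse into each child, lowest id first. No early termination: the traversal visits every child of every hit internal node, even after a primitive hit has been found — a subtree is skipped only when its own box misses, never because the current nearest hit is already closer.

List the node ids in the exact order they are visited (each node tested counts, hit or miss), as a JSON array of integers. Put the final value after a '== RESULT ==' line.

Traverse from the root:
N0 x:[8,53/2] y:[40/3,22] z:[3/2,22] -> hit [40/3,22], descend [2, 8]
  N2 x:[19,53/2] y:[17,22] z:[23/2,22] -> hit [19,22], descend [1, 5]
    N1 x:[22,53/2] y:[17,62/3] z:[17,22] -> miss, prune
    N5 x:[19,45/2] y:[56/3,22] z:[23/2,29/2] -> miss, prune
  N8 x:[8,39/2] y:[40/3,62/3] z:[3/2,39/2] -> hit [40/3,39/2], descend [4, 10]
    N4 x:[8,19] y:[59/3,62/3] z:[2,39/2] -> miss, prune
    N10 x:[13,39/2] y:[40/3,47/3] z:[3/2,29/2] -> hit [40/3,29/2], descend [7, 9]
      N7 x:[13,39/2] y:[41/3,15] z:[8,29/2] -> hit [41/3,29/2] leaf, test {P7(miss), P8(miss)}
      N9 x:[13,17] y:[40/3,47/3] z:[3/2,3] -> miss, prune

Visited [0, 2, 1, 5, 8, 4, 10, 7, 9]. Tests: 9 box, 1 leaf. Nearest: miss.

== RESULT ==
[0, 2, 1, 5, 8, 4, 10, 7, 9]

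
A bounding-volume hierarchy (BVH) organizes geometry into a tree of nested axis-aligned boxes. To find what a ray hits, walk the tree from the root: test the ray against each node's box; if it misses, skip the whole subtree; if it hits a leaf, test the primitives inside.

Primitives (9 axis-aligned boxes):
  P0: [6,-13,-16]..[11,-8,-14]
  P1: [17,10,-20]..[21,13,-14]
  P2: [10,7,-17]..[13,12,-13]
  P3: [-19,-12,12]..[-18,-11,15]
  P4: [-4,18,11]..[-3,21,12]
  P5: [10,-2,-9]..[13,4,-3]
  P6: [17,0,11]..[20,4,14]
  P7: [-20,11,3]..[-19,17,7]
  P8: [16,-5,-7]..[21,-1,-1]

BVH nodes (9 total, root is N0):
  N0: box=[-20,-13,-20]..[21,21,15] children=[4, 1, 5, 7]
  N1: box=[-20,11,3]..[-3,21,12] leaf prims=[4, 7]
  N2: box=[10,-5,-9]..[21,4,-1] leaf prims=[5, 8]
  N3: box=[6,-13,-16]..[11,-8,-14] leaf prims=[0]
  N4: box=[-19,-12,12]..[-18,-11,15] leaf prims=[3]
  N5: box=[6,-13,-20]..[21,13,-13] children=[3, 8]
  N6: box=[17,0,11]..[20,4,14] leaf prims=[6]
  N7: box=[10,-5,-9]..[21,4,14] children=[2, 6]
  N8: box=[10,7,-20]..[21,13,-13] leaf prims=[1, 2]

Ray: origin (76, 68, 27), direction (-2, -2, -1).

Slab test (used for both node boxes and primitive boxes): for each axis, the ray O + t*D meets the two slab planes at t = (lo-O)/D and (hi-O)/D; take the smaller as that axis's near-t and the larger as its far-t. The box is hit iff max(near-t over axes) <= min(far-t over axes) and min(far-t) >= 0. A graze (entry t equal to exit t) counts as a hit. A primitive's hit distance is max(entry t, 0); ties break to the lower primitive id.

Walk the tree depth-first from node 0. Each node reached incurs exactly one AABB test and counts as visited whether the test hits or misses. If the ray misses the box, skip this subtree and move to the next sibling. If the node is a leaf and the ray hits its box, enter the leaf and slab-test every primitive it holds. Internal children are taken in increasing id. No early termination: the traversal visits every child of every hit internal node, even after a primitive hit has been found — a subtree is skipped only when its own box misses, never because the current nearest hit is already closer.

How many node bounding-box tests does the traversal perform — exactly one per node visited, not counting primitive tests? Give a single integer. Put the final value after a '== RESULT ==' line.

Trace the traversal:
N0 x:[55/2,48] y:[47/2,81/2] z:[12,47] -> hit [55/2,81/2], descend [1, 4, 5, 7]
  N1 x:[79/2,48] y:[47/2,57/2] z:[15,24] -> miss, prune
  N4 x:[47,95/2] y:[79/2,40] z:[12,15] -> miss, prune
  N5 x:[55/2,35] y:[55/2,81/2] z:[40,47] -> miss, prune
  N7 x:[55/2,33] y:[32,73/2] z:[13,36] -> hit [32,33], descend [2, 6]
    N2 x:[55/2,33] y:[32,73/2] z:[28,36] -> hit [32,33] leaf, test {P5@t=32, P8(miss)}
    N6 x:[28,59/2] y:[32,34] z:[13,16] -> miss, prune

Visited [0, 1, 4, 5, 7, 2, 6]. Tests: 7 box, 1 leaf. Nearest: P5.

== RESULT ==
7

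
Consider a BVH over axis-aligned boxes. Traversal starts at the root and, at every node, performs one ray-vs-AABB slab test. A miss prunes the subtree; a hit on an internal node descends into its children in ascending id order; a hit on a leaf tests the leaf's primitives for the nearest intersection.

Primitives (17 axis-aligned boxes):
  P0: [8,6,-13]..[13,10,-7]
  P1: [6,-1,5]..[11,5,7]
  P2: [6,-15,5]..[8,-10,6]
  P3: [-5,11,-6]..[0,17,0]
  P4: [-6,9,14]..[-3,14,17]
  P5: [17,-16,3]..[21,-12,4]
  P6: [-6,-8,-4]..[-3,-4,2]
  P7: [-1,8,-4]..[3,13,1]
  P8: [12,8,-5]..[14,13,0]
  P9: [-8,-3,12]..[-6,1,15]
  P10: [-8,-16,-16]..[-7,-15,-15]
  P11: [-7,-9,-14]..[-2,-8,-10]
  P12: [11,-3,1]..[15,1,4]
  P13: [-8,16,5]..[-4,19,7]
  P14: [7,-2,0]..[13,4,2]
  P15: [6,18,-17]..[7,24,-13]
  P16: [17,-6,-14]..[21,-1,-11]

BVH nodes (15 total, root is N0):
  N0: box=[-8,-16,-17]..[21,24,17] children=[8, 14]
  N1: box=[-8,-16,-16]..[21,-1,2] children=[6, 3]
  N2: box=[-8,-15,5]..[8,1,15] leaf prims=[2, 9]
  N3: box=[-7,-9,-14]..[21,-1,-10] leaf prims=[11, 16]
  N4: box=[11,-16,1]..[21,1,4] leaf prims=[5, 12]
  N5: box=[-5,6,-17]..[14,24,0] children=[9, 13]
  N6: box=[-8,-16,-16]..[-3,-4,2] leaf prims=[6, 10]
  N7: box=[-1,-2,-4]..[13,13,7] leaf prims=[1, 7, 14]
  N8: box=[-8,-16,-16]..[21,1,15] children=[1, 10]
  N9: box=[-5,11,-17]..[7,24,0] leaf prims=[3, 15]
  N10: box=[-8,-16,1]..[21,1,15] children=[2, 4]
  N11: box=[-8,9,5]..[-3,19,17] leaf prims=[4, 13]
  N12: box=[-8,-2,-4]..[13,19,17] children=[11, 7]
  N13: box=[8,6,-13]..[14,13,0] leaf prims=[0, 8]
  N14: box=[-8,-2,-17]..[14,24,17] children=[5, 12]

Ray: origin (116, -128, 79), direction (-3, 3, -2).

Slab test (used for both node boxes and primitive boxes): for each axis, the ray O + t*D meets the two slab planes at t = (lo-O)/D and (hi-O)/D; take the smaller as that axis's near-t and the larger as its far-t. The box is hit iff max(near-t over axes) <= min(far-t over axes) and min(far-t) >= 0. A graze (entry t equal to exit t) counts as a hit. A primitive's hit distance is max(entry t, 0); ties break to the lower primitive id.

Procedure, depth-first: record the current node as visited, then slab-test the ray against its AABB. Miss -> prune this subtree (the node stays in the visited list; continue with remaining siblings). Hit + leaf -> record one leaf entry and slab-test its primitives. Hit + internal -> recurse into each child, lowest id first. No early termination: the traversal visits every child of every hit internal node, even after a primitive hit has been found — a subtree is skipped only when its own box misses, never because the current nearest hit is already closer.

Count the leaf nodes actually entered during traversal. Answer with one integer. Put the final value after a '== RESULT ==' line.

Walk:
N0 x:[95/3,124/3] y:[112/3,152/3] z:[31,48] -> hit [112/3,124/3], descend [8, 14]
  N8 x:[95/3,124/3] y:[112/3,43] z:[32,95/2] -> hit [112/3,124/3], descend [1, 10]
    N1 x:[95/3,124/3] y:[112/3,127/3] z:[77/2,95/2] -> hit [77/2,124/3], descend [3, 6]
      N3 x:[95/3,41] y:[119/3,127/3] z:[89/2,93/2] -> miss, prune
      N6 x:[119/3,124/3] y:[112/3,124/3] z:[77/2,95/2] -> hit [119/3,124/3] leaf, test {P6@t=40, P10(miss)}
    N10 x:[95/3,124/3] y:[112/3,43] z:[32,39] -> hit [112/3,39], descend [2, 4]
      N2 x:[36,124/3] y:[113/3,43] z:[32,37] -> miss, prune
      N4 x:[95/3,35] y:[112/3,43] z:[75/2,39] -> miss, prune
  N14 x:[34,124/3] y:[42,152/3] z:[31,48] -> miss, prune

9 AABB tests over nodes [0, 8, 1, 3, 6, 10, 2, 4, 14]; 1 leaf entered; closest P6.

== RESULT ==
1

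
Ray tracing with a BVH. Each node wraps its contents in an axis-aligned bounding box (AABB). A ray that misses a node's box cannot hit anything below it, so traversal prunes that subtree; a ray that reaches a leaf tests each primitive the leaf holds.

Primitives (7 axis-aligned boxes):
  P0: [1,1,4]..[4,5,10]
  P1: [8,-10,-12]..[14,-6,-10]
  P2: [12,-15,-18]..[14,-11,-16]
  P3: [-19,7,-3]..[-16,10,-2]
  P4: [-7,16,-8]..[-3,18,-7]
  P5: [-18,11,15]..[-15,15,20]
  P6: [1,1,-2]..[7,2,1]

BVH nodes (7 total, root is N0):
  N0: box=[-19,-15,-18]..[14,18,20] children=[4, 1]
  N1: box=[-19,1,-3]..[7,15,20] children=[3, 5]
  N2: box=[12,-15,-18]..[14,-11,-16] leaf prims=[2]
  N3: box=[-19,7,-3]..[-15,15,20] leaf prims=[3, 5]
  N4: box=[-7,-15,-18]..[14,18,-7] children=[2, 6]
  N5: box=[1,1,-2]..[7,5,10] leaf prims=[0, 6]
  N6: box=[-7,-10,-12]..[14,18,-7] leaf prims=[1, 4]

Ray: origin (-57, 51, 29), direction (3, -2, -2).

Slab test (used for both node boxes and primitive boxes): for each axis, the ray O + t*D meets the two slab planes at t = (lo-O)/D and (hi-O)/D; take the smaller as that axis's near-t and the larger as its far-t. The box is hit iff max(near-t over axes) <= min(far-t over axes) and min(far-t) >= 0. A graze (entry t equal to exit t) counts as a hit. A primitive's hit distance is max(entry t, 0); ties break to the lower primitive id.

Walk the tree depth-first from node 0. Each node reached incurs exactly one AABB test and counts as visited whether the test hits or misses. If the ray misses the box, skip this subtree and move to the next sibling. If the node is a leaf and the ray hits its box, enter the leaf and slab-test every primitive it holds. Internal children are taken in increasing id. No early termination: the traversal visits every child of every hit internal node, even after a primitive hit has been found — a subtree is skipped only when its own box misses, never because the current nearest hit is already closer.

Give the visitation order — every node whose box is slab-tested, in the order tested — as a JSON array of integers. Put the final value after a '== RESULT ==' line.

Traverse from the root:
N0 x:[38/3,71/3] y:[33/2,33] z:[9/2,47/2] -> hit [33/2,47/2], descend [1, 4]
  N1 x:[38/3,64/3] y:[18,25] z:[9/2,16] -> miss, prune
  N4 x:[50/3,71/3] y:[33/2,33] z:[18,47/2] -> hit [18,47/2], descend [2, 6]
    N2 x:[23,71/3] y:[31,33] z:[45/2,47/2] -> miss, prune
    N6 x:[50/3,71/3] y:[33/2,61/2] z:[18,41/2] -> hit [18,41/2] leaf, test {P1(miss), P4(miss)}

Visited [0, 1, 4, 2, 6]. Tests: 5 box, 1 leaf. Nearest: miss.

== RESULT ==
[0, 1, 4, 2, 6]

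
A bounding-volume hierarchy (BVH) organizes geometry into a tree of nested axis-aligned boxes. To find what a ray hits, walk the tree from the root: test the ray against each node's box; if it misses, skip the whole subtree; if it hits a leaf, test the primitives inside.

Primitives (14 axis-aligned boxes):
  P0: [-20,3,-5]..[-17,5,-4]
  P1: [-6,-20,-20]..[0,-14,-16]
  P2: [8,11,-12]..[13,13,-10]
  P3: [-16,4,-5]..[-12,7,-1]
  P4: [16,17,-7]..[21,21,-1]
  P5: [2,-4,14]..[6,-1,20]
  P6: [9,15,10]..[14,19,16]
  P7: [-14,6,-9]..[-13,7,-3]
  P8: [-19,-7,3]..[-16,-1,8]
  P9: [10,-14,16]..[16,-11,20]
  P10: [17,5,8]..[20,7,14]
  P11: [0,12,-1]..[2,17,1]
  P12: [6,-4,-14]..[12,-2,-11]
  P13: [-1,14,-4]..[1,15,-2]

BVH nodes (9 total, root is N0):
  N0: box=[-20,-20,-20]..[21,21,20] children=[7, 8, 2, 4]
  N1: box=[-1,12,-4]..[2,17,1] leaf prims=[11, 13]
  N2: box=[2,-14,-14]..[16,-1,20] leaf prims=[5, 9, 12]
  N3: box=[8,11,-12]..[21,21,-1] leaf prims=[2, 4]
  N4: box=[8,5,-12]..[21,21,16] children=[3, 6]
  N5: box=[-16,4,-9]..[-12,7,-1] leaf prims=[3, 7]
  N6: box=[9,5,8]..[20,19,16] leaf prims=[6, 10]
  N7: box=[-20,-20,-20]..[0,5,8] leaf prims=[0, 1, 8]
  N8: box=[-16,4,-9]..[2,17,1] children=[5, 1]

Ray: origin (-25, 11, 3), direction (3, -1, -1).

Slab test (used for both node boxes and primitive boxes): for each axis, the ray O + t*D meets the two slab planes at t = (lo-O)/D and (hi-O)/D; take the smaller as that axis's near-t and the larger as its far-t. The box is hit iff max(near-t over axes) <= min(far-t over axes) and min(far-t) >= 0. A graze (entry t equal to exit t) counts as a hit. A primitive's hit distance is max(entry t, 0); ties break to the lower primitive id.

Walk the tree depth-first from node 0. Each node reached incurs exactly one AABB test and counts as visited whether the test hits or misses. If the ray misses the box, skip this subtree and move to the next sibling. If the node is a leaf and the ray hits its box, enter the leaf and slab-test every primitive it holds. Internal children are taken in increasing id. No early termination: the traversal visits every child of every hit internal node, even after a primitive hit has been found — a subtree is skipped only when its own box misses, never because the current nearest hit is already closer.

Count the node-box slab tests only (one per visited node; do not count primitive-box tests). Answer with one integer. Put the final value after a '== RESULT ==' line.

Walk:
N0 x:[5/3,46/3] y:[-10,31] z:[-17,23] -> hit [5/3,46/3], descend [2, 4, 7, 8]
  N2 x:[9,41/3] y:[12,25] z:[-17,17] -> hit [12,41/3] leaf, test {P5(miss), P9(miss), P12(miss)}
  N4 x:[11,46/3] y:[-10,6] z:[-13,15] -> miss, prune
  N7 x:[5/3,25/3] y:[6,31] z:[-5,23] -> hit [6,25/3] leaf, test {P0(miss), P1(miss), P8(miss)}
  N8 x:[3,9] y:[-6,7] z:[2,12] -> hit [3,7], descend [1, 5]
    N1 x:[8,9] y:[-6,-1] z:[2,7] -> miss, prune
    N5 x:[3,13/3] y:[4,7] z:[4,12] -> hit [4,13/3] leaf, test {P3@t=4, P7(miss)}

order=[0, 2, 4, 7, 8, 1, 5]  |boxes|=7  |leaves|=3  hit=P3

== RESULT ==
7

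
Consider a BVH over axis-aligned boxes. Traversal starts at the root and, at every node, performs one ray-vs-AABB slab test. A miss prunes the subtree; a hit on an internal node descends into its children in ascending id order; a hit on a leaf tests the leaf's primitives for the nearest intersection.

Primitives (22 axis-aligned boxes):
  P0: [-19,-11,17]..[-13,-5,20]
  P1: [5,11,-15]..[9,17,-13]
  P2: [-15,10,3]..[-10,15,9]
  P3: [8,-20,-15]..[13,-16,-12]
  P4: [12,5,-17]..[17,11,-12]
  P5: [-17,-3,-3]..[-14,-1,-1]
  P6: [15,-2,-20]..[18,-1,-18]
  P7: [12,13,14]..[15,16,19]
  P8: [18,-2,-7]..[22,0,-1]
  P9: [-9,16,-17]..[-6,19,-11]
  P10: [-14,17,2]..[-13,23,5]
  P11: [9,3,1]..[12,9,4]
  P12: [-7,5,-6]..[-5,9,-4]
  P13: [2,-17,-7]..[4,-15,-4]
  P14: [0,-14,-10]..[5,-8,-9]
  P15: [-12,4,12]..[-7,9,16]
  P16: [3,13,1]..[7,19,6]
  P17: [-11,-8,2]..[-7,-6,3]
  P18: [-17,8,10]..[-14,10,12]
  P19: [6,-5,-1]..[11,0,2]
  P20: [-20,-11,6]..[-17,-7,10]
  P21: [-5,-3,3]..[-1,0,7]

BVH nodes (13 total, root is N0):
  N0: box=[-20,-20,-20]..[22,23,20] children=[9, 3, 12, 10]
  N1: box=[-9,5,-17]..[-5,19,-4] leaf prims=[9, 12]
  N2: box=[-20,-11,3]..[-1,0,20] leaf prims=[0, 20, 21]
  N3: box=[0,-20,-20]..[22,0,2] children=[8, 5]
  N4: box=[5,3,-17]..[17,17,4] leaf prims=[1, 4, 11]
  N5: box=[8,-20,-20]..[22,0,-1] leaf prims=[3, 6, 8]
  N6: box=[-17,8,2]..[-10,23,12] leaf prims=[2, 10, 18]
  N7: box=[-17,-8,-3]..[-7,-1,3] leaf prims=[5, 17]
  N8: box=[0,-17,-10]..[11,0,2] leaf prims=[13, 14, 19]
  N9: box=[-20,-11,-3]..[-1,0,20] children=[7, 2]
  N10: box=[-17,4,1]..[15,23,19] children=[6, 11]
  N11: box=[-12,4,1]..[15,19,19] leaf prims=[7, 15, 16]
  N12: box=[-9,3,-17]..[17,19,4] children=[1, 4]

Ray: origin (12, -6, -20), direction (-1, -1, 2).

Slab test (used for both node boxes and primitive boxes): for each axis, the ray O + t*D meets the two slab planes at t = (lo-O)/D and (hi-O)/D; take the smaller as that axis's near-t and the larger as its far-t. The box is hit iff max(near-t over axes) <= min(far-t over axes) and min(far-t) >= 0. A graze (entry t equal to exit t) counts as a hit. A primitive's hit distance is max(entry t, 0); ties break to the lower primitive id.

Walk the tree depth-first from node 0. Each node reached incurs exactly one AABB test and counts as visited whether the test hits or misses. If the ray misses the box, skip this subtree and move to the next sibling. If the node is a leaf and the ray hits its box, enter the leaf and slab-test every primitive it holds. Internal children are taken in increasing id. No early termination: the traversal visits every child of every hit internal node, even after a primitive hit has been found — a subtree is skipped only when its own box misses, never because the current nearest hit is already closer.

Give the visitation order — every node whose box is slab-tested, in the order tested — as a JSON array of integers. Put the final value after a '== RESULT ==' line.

Walk:
N0 x:[-10,32] y:[-29,14] z:[0,20] -> hit [0,14], descend [3, 9, 10, 12]
  N3 x:[-10,12] y:[-6,14] z:[0,11] -> hit [0,11], descend [5, 8]
    N5 x:[-10,4] y:[-6,14] z:[0,19/2] -> hit [0,4] leaf, test {P3(miss), P6(miss), P8(miss)}
    N8 x:[1,12] y:[-6,11] z:[5,11] -> hit [5,11] leaf, test {P13(miss), P14(miss), P19(miss)}
  N9 x:[13,32] y:[-6,5] z:[17/2,20] -> miss, prune
  N10 x:[-3,29] y:[-29,-10] z:[21/2,39/2] -> miss, prune
  N12 x:[-5,21] y:[-25,-9] z:[3/2,12] -> miss, prune

Visited [0, 3, 5, 8, 9, 10, 12]. Tests: 7 box, 2 leaf. Nearest: miss.

== RESULT ==
[0, 3, 5, 8, 9, 10, 12]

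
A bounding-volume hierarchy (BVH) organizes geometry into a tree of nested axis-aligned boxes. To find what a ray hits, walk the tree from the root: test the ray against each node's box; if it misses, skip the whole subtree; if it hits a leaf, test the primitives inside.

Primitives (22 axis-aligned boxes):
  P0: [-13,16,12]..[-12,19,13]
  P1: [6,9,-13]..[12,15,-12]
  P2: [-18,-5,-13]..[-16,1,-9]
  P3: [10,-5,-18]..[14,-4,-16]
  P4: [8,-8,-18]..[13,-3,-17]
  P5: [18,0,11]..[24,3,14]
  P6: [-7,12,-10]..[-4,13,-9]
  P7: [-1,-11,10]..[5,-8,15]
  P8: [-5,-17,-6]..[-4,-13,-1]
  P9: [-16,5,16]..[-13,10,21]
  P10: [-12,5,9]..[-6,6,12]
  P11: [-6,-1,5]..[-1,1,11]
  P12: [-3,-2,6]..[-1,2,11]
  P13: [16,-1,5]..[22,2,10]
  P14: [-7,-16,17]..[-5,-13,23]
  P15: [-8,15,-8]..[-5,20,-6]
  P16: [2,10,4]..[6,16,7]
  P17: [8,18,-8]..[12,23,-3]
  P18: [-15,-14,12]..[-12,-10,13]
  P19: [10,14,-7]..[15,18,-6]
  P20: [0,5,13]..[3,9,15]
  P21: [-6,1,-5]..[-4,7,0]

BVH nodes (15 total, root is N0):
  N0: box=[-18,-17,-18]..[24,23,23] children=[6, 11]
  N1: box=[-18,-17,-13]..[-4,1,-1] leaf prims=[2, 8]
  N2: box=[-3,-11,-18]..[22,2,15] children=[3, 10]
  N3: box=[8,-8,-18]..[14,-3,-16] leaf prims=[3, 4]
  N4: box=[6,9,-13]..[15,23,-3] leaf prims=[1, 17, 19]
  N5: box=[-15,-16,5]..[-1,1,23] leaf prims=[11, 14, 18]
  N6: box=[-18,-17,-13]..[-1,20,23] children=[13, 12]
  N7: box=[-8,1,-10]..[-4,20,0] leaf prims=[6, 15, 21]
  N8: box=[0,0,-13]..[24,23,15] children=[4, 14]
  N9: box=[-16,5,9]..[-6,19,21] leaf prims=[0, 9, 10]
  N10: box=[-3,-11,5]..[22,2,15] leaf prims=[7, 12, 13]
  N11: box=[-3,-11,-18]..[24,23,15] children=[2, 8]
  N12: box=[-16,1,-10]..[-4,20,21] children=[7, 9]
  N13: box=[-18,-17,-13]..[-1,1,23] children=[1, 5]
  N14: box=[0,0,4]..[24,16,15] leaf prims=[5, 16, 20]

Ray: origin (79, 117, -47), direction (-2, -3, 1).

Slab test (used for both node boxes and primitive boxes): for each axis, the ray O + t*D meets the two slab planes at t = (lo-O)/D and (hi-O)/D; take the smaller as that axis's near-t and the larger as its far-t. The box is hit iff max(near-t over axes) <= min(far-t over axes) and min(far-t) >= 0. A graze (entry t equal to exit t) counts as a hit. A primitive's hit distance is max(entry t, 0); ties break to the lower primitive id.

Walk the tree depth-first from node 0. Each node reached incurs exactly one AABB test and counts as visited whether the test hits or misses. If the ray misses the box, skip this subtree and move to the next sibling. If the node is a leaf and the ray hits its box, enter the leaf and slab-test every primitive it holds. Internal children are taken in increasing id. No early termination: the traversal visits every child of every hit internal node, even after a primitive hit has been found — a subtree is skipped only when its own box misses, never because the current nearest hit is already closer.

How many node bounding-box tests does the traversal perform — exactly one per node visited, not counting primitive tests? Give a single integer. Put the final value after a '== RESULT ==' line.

Trace the traversal:
N0 x:[55/2,97/2] y:[94/3,134/3] z:[29,70] -> hit [94/3,134/3], descend [6, 11]
  N6 x:[40,97/2] y:[97/3,134/3] z:[34,70] -> hit [40,134/3], descend [12, 13]
    N12 x:[83/2,95/2] y:[97/3,116/3] z:[37,68] -> miss, prune
    N13 x:[40,97/2] y:[116/3,134/3] z:[34,70] -> hit [40,134/3], descend [1, 5]
      N1 x:[83/2,97/2] y:[116/3,134/3] z:[34,46] -> hit [83/2,134/3] leaf, test {P2(miss), P8(miss)}
      N5 x:[40,47] y:[116/3,133/3] z:[52,70] -> miss, prune
  N11 x:[55/2,41] y:[94/3,128/3] z:[29,62] -> hit [94/3,41], descend [2, 8]
    N2 x:[57/2,41] y:[115/3,128/3] z:[29,62] -> hit [115/3,41], descend [3, 10]
      N3 x:[65/2,71/2] y:[40,125/3] z:[29,31] -> miss, prune
      N10 x:[57/2,41] y:[115/3,128/3] z:[52,62] -> miss, prune
    N8 x:[55/2,79/2] y:[94/3,39] z:[34,62] -> hit [34,39], descend [4, 14]
      N4 x:[32,73/2] y:[94/3,36] z:[34,44] -> hit [34,36] leaf, test {P1@t=34, P17(miss), P19(miss)}
      N14 x:[55/2,79/2] y:[101/3,39] z:[51,62] -> miss, prune

Visited [0, 6, 12, 13, 1, 5, 11, 2, 3, 10, 8, 4, 14]. Tests: 13 box, 2 leaf. Nearest: P1.

== RESULT ==
13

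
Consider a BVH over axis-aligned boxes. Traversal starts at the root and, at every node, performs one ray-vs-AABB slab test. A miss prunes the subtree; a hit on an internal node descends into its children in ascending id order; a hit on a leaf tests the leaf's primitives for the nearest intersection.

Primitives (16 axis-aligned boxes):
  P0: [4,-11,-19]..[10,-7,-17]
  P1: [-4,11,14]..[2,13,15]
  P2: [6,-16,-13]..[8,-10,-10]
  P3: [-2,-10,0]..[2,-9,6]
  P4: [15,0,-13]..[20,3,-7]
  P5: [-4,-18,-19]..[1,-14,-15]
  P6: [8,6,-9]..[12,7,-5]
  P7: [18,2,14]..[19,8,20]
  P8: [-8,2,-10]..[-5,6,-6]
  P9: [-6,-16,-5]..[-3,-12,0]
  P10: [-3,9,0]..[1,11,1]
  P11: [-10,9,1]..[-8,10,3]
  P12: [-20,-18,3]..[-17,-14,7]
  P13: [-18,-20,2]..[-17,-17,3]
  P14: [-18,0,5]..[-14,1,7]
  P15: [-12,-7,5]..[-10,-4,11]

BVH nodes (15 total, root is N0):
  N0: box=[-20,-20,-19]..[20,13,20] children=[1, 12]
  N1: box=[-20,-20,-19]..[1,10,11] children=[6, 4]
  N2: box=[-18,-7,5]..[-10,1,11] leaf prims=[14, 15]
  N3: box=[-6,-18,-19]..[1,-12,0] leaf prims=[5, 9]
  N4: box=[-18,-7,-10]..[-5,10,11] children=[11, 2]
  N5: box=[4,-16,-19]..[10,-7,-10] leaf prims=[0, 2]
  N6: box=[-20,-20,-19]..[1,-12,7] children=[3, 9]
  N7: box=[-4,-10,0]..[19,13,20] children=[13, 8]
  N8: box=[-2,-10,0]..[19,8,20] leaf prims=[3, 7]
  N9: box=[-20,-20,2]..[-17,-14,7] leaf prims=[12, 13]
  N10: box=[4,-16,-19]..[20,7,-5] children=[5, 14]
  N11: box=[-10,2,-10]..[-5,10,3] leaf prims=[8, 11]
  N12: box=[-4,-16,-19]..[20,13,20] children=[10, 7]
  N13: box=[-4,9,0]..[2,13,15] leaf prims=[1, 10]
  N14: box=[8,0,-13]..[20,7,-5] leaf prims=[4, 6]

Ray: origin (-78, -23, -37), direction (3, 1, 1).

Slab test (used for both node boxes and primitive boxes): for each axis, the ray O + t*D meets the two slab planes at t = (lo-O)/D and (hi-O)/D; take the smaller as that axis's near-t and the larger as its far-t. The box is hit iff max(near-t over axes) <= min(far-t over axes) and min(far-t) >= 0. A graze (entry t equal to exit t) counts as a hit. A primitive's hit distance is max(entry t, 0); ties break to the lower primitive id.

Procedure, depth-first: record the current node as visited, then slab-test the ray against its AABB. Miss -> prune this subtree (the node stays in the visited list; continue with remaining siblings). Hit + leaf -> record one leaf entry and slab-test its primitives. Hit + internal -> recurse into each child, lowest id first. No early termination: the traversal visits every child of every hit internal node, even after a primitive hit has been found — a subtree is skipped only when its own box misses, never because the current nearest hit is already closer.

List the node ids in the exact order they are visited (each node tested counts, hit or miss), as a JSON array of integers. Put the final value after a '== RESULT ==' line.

Walk:
N0 x:[58/3,98/3] y:[3,36] z:[18,57] -> hit [58/3,98/3], descend [1, 12]
  N1 x:[58/3,79/3] y:[3,33] z:[18,48] -> hit [58/3,79/3], descend [4, 6]
    N4 x:[20,73/3] y:[16,33] z:[27,48] -> miss, prune
    N6 x:[58/3,79/3] y:[3,11] z:[18,44] -> miss, prune
  N12 x:[74/3,98/3] y:[7,36] z:[18,57] -> hit [74/3,98/3], descend [7, 10]
    N7 x:[74/3,97/3] y:[13,36] z:[37,57] -> miss, prune
    N10 x:[82/3,98/3] y:[7,30] z:[18,32] -> hit [82/3,30], descend [5, 14]
      N5 x:[82/3,88/3] y:[7,16] z:[18,27] -> miss, prune
      N14 x:[86/3,98/3] y:[23,30] z:[24,32] -> hit [86/3,30] leaf, test {P4(miss), P6@t=29}

Summary -> nodes [0, 1, 4, 6, 12, 7, 10, 5, 14]; box-tests=9; leaf-entries=1; first=P6

== RESULT ==
[0, 1, 4, 6, 12, 7, 10, 5, 14]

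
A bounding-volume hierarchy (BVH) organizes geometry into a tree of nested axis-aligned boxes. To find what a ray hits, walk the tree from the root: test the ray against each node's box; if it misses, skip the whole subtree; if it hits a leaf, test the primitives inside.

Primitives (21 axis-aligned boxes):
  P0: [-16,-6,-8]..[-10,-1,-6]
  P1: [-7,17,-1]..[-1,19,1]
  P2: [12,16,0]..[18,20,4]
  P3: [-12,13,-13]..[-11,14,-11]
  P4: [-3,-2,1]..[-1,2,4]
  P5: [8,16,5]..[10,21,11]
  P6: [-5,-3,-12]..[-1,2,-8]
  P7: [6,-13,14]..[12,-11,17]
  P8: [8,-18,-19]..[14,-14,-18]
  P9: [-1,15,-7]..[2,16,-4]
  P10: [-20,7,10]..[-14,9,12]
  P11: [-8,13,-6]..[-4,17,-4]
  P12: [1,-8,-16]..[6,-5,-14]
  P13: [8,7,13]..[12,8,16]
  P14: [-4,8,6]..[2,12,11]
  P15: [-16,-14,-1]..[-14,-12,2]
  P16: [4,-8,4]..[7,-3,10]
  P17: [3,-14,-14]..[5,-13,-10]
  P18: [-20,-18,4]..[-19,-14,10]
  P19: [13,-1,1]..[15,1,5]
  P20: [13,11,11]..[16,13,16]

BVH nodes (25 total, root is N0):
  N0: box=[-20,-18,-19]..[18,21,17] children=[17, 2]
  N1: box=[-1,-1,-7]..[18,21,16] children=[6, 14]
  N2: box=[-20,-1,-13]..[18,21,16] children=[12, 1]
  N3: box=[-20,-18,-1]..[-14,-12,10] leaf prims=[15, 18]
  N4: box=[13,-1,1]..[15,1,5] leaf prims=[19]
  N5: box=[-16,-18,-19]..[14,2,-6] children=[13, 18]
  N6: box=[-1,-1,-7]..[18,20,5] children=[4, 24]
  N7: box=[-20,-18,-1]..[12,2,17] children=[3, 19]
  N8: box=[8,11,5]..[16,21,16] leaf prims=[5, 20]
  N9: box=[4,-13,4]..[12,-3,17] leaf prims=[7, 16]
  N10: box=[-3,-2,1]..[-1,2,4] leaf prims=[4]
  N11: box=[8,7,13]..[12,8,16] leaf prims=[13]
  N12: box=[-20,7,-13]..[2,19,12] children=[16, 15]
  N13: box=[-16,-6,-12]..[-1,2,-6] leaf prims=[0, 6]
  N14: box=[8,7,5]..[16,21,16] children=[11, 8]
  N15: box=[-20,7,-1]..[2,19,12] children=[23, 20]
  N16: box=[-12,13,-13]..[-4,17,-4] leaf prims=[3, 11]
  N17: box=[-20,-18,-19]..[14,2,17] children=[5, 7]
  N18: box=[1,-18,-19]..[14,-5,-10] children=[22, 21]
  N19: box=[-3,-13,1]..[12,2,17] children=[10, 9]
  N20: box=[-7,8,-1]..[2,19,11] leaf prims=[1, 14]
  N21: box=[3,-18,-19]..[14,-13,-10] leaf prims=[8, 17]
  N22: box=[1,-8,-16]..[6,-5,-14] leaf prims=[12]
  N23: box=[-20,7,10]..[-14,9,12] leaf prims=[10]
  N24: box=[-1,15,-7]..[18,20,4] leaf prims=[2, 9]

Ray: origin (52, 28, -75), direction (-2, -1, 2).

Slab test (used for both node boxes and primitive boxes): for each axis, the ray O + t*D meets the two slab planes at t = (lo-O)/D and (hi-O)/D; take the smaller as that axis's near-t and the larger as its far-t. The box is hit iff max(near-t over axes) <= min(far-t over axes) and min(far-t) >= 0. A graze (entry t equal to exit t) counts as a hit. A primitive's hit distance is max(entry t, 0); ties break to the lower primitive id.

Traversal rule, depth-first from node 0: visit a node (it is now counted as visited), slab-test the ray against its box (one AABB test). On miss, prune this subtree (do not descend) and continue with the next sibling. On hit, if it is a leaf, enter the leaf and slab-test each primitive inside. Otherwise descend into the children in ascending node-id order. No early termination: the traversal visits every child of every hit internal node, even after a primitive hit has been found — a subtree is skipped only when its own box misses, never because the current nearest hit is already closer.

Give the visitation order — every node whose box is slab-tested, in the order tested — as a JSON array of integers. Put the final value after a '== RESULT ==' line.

Traverse from the root:
N0 x:[17,36] y:[7,46] z:[28,46] -> hit [28,36], descend [2, 17]
  N2 x:[17,36] y:[7,29] z:[31,91/2] -> miss, prune
  N17 x:[19,36] y:[26,46] z:[28,46] -> hit [28,36], descend [5, 7]
    N5 x:[19,34] y:[26,46] z:[28,69/2] -> hit [28,34], descend [13, 18]
      N13 x:[53/2,34] y:[26,34] z:[63/2,69/2] -> hit [63/2,34] leaf, test {P0@t=67/2, P6(miss)}
      N18 x:[19,51/2] y:[33,46] z:[28,65/2] -> miss, prune
    N7 x:[20,36] y:[26,46] z:[37,46] -> miss, prune

7 AABB tests over nodes [0, 2, 17, 5, 13, 18, 7]; 1 leaf entered; closest P0.

== RESULT ==
[0, 2, 17, 5, 13, 18, 7]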